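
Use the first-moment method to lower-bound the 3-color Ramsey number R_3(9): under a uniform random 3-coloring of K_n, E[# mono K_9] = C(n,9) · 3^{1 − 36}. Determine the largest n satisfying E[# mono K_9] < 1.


We need C(n, 9) · 3^{1 − 36} < 1, i.e. C(n, 9) < 3^{36 − 1} = 50031545098999707.
Check values of n near the boundary:
  n = 297: C(297, 9) = 43842345008337645; 43842345008337645 < 50031545098999707? YES
  n = 298: C(298, 9) = 45207677551849890; 45207677551849890 < 50031545098999707? YES
  n = 299: C(299, 9) = 46610674441390059; 46610674441390059 < 50031545098999707? YES
  n = 300: C(300, 9) = 48052241692154700; 48052241692154700 < 50031545098999707? YES
  n = 301: C(301, 9) = 49533303936090975; 49533303936090975 < 50031545098999707? YES
  n = 302: C(302, 9) = 51054804739588650; 51054804739588650 < 50031545098999707? NO
The largest n with C(n, 9) < 50031545098999707 is n = 301 (where E[X] = 16511101312030325/16677181699666569 ≈ 0.9900). Hence R_3(9) > 301, i.e. R_3(9) ≥ 302.

Largest n = 301; hence R_3(9) > 301.


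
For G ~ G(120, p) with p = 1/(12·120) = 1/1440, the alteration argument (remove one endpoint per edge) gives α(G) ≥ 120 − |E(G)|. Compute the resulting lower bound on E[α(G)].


E[|E(G)|] = C(120, 2)·p = 7140 · (1/1440) = 119/24.
E[α(G)] ≥ n − E[|E(G)|] = 120 − 119/24 = 2761/24.
Numerically: ≈ 115.042.
(This is only a lower bound; the true E[α(G)] may be larger.)

E[α(G)] ≥ 2761/24 ≈ 115.042.


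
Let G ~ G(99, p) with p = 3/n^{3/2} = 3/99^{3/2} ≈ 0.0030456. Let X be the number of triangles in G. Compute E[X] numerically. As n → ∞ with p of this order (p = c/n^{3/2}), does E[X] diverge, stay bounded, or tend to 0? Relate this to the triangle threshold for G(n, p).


Number of potential triangles: C(99, 3) = 156849.
Each occurs with probability p³ ≈ (0.0030456)³ ≈ 2.8249150e-08.
By linearity: E[X] = C(99, 3)·p³ ≈ 156849 · 2.8249150e-08 ≈ 0.00443.
Since α = 3/2 > 1, p = c/n^{3/2} = o(1/n) is below the triangle threshold p ~ 1/n. Asymptotically E[X] ~ (c³/6)·n^{3(1−α)} = (3³/6)·n^{-1.5} → 0, so by Markov's inequality G has no triangles w.h.p.

E[X] ≈ 0.00443; in regime p = Θ(1/n^{3/2}) E[X] tends to 0 (below the triangle threshold p ~ 1/n).


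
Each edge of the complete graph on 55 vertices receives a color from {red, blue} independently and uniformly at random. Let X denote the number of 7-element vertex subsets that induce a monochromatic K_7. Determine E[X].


Let X = Σ_S X_S over the C(55, 7) = 202927725 subsets S of size 7, where X_S = 1 if the K_7 on S is monochromatic.
For a fixed S, the K_7 on S has C(7, 2) = 21 edges. P[all 21 edges red] = (1/2)^21, and likewise for blue, so P[monochromatic] = 2·(1/2)^21 = 2^{1 − 21} = 1/1048576.
Summing: E[X] = C(55, 7) · 2^{1 − 21} = 202927725 · 1/1048576 = 202927725/1048576.
Numerically: E[X] ≈ 193.52696.

E[X] = C(55,7)·2^(1−C(7,2)) = 202927725/1048576 ≈ 193.52696.


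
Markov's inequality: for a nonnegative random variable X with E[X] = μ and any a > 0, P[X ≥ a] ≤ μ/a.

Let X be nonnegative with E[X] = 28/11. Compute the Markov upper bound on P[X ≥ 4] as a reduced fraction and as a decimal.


μ = E[X] = 28/11, a = 4.
Markov: P[X ≥ 4] ≤ μ/a = (28/11)/4 = 7/11.
Numerically: ≈ 0.636.
(Since a = 4 > μ = 2.545, the bound 7/11 is < 1 and informative.)

P[X ≥ 4] ≤ 7/11 ≈ 0.636.


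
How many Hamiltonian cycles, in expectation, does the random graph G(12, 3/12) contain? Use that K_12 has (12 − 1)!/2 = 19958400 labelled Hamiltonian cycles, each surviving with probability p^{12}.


K_12 has (12 − 1)!/2 = 19958400 labelled Hamiltonian cycles.
For each such Hamiltonian cycle H, let X_H = 1 if all 12 edges of H are present in G. Then P[X_H = 1] = p^{12} = (1/4)^{12} = 1/16777216.
Summing the indicators: E[X] = Σ_H E[X_H] = 19958400 · p^{12} = 19958400 · 1/16777216 = 155925/131072.
Numerically: E[X] ≈ 1.19.

E[X] = 19958400 · (1/4)^{12} = 155925/131072 ≈ 1.19.


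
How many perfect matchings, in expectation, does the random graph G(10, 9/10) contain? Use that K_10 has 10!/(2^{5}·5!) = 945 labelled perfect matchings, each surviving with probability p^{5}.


K_10 has 10!/(2^{5}·5!) = 945 labelled perfect matchings.
For each such perfect matching H, let X_H = 1 if all 5 edges of H are present in G. Then P[X_H = 1] = p^{5} = (9/10)^{5} = 59049/100000.
Summing the indicators: E[X] = Σ_H E[X_H] = 945 · p^{5} = 945 · 59049/100000 = 11160261/20000.
Numerically: E[X] ≈ 558.

E[X] = 945 · (9/10)^{5} = 11160261/20000 ≈ 558.


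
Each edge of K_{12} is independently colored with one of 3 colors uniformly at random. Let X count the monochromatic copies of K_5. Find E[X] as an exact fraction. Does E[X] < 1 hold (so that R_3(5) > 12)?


E[X] = C(12, 5) · 3^{1 − 10} = 792 · 3^{−9} = 792/19683.
As a reduced fraction: E[X] = 88/2187 ≈ 0.040.
Is E[X] < 1? YES.
Since E[X] < 1, there exists a 3-coloring of K_{12} with no monochromatic K_5; hence R_3(5) > 12.

E[X] = 88/2187 ≈ 0.040; E[X] < 1, so R_3(5) > 12.


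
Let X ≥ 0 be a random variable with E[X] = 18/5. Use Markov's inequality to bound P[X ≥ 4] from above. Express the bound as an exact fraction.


μ = E[X] = 18/5, a = 4.
Markov: P[X ≥ 4] ≤ μ/a = (18/5)/4 = 9/10.
Numerically: ≈ 0.900.
(Since a = 4 > μ = 3.600, the bound 9/10 is < 1 and informative.)

P[X ≥ 4] ≤ 9/10 ≈ 0.900.


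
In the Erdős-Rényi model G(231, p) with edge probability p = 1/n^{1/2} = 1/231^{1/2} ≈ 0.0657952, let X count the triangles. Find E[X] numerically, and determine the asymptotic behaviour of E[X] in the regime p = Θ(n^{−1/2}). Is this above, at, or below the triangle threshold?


Number of potential triangles: C(231, 3) = 2027795.
Each occurs with probability p³ ≈ (0.0657952)³ ≈ 2.84827574e-04.
By linearity: E[X] = C(231, 3)·p³ ≈ 2027795 · 2.84827574e-04 ≈ 577.571930.
Since α = 1/2 < 1, p = c/n^{1/2} ≫ 1/n is above the triangle threshold p ~ 1/n. Asymptotically E[X] ~ (c³/6)·n^{3(1−α)} = (1³/6)·n^{1.5} → ∞; triangles are abundant w.h.p.

E[X] ≈ 577.571930; in regime p = Θ(1/n^{1/2}) E[X] diverges (above the triangle threshold p ~ 1/n).


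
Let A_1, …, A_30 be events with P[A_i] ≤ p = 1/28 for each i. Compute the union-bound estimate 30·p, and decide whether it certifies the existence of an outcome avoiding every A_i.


Union bound: P[∪_{i=1}^{30} A_i] ≤ Σ_i P[A_i] ≤ 30·p = 30·(1/28) = 15/14.
Numerically: 15/14 ≈ 1.0714286.
Is 15/14 < 1? NO.
Since the bound 15/14 is ≥ 1, the union bound is uninformative here; it does NOT by itself certify existence.

30·p = 15/14 ≈ 1.0714286; existence NOT certified by the union bound.


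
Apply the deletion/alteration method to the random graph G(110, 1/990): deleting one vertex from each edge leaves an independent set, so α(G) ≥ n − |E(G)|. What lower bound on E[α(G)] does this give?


E[|E(G)|] = C(110, 2)·p = 5995 · (1/990) = 109/18.
E[α(G)] ≥ n − E[|E(G)|] = 110 − 109/18 = 1871/18.
Numerically: ≈ 103.94444.
(This is only a lower bound; the true E[α(G)] may be larger.)

E[α(G)] ≥ 1871/18 ≈ 103.94444.


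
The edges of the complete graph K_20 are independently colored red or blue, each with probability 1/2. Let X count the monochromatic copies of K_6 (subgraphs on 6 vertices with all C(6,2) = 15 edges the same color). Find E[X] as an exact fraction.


Let X = Σ_S X_S over the C(20, 6) = 38760 subsets S of size 6, where X_S = 1 if the K_6 on S is monochromatic.
For a fixed S, the K_6 on S has C(6, 2) = 15 edges. P[all 15 edges red] = (1/2)^15, and likewise for blue, so P[monochromatic] = 2·(1/2)^15 = 2^{1 − 15} = 1/16384.
Summing: E[X] = C(20, 6) · 2^{1 − 15} = 38760 · 1/16384 = 4845/2048.
Numerically: E[X] ≈ 2.3657.

E[X] = C(20,6)·2^(1−C(6,2)) = 4845/2048 ≈ 2.3657.


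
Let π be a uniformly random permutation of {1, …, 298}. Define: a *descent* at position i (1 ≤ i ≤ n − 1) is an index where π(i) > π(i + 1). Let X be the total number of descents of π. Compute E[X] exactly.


Write X = Σ X_I over i = 1, …, 297, with X_I the indicator of one descent.
There are 297 indicators.
For each fixed i, the pair (π(i), π(i+1)) is a uniformly random ordered pair of distinct values from {1, …, 298}; by symmetry P[π(i) > π(i+1)] = 1/2.
By linearity: E[X] = 297 · (1/2) = (298 − 1) · (1/2) = 297/2 ≈ 148.500.

E[X] = 297/2 = 148.500.


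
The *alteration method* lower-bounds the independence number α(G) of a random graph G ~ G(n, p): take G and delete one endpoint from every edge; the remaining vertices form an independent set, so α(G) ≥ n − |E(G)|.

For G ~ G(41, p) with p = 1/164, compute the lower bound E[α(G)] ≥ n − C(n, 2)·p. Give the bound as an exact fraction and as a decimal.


E[|E(G)|] = C(41, 2)·p = 820 · (1/164) = 5.
E[α(G)] ≥ n − E[|E(G)|] = 41 − 5 = 36.
Numerically: ≈ 36.00000.
(This is only a lower bound; the true E[α(G)] may be larger.)

E[α(G)] ≥ 36 ≈ 36.00000.


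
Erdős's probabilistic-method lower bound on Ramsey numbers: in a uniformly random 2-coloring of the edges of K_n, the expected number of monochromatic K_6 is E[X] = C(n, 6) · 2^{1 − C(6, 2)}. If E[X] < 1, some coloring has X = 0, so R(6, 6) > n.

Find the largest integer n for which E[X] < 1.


We need C(n, 6) · 2^{1 − 15} < 1, i.e. C(n, 6) < 2^{15 − 1} = 16384.
Check values of n near the boundary:
  n = 12: C(12, 6) = 924; 924 < 16384? YES
  n = 13: C(13, 6) = 1716; 1716 < 16384? YES
  n = 14: C(14, 6) = 3003; 3003 < 16384? YES
  n = 15: C(15, 6) = 5005; 5005 < 16384? YES
  n = 16: C(16, 6) = 8008; 8008 < 16384? YES
  n = 17: C(17, 6) = 12376; 12376 < 16384? YES
  n = 18: C(18, 6) = 18564; 18564 < 16384? NO
  n = 19: C(19, 6) = 27132; 27132 < 16384? NO
The largest n with C(n, 6) < 16384 is n = 17 (where E[X] = 1547/2048 ≈ 0.7553711). Hence R(6, 6) > 17, i.e. R(6, 6) ≥ 18.

Largest n = 17; hence R(6, 6) > 17.


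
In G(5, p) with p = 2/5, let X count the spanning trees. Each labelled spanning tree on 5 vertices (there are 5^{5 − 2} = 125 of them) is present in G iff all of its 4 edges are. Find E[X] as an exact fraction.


K_5 has 5^{5 − 2} = 125 labelled spanning trees.
For each such spanning tree H, let X_H = 1 if all 4 edges of H are present in G. Then P[X_H = 1] = p^{4} = (2/5)^{4} = 16/625.
By linearity of expectation: E[X] = Σ_H E[X_H] = 125 · p^{4} = 125 · 16/625 = 16/5.
Numerically: E[X] ≈ 3.2.

E[X] = 125 · (2/5)^{4} = 16/5 ≈ 3.2.


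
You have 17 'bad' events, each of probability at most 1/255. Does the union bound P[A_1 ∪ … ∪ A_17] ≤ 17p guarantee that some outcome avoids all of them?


Union bound: P[∪_{i=1}^{17} A_i] ≤ Σ_i P[A_i] ≤ 17·p = 17·(1/255) = 1/15.
Numerically: 1/15 ≈ 0.06667.
Is 1/15 < 1? YES.
Since P[∪ A_i] ≤ 1/15 < 1, the complement has P[∩ A_i^c] ≥ 1 − 1/15 = 14/15 > 0, so some outcome avoids every A_i.

17·p = 1/15 ≈ 0.06667; existence CERTIFIED by the union bound.


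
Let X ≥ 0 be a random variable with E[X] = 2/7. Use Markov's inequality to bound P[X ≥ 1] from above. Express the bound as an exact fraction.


μ = E[X] = 2/7, a = 1.
Markov: P[X ≥ 1] ≤ μ/a = (2/7)/1 = 2/7.
Numerically: ≈ 0.286.
(Since a = 1 > μ = 0.286, the bound 2/7 is < 1 and informative.)

P[X ≥ 1] ≤ 2/7 ≈ 0.286.


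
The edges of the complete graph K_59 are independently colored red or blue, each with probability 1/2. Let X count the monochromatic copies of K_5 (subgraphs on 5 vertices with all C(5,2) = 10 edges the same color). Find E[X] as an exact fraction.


Let X = Σ_S X_S over the C(59, 5) = 5006386 subsets S of size 5, where X_S = 1 if the K_5 on S is monochromatic.
For a fixed S, the K_5 on S has C(5, 2) = 10 edges. P[all 10 edges red] = (1/2)^10, and likewise for blue, so P[monochromatic] = 2·(1/2)^10 = 2^{1 − 10} = 1/512.
By linearity: E[X] = C(59, 5) · 2^{1 − 10} = 5006386 · 1/512 = 2503193/256.
Numerically: E[X] ≈ 9778.098.

E[X] = C(59,5)·2^(1−C(5,2)) = 2503193/256 ≈ 9778.098.


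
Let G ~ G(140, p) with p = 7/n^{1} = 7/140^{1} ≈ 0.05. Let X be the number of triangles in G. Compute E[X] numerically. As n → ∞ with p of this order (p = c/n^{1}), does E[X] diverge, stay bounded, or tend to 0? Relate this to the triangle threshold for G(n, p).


Number of potential triangles: C(140, 3) = 447580.
Each occurs with probability p³ ≈ (0.05)³ ≈ 1.25000e-04.
By linearity: E[X] = C(140, 3)·p³ ≈ 447580 · 1.25000e-04 ≈ 55.948.
Here α = 1, so p = 7/n is exactly at the triangle threshold p ~ 1/n. Asymptotically E[X] → c³/6 = 7³/6 = 343/6 ≈ 57.167, a bounded constant. In this regime the triangle count is asymptotically Poisson(c³/6).

E[X] ≈ 55.948; in regime p = Θ(1/n^{1}) E[X] stays bounded (at the triangle threshold p ~ 1/n).


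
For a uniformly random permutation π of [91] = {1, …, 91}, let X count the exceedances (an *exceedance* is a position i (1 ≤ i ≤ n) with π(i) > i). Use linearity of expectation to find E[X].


Write X = Σ_{i=1}^{91} X_i, where X_i = 1_{π(i) > i}.
For each fixed i, π(i) is uniform over {1, …, 91} (marginal of a uniform permutation), so P[π(i) > i] = (n − i)/n. Summing: Σ_{i=1}^{91} (n − i)/n = (0 + 1 + … + 90)/91 = 91(91 − 1)/(2·91) = (91 − 1)/2.
Hence E[X] = Σ_{i=1}^{91} (91 − i)/91 = 45 ≈ 45.00000.

E[X] = 45 = 45.00000.


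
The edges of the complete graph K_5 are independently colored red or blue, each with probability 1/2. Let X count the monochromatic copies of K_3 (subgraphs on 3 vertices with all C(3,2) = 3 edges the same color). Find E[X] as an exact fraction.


Let X = Σ_S X_S over the C(5, 3) = 10 subsets S of size 3, where X_S = 1 if the K_3 on S is monochromatic.
For a fixed S, the K_3 on S has C(3, 2) = 3 edges. P[all 3 edges red] = (1/2)^3, and likewise for blue, so P[monochromatic] = 2·(1/2)^3 = 2^{1 − 3} = 1/4.
By linearity: E[X] = C(5, 3) · 2^{1 − 3} = 10 · 1/4 = 5/2.
Numerically: E[X] ≈ 2.5000.

E[X] = C(5,3)·2^(1−C(3,2)) = 5/2 ≈ 2.5000.


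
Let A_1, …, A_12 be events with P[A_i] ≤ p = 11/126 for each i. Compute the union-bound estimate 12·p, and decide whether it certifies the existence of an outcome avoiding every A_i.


Union bound: P[∪_{i=1}^{12} A_i] ≤ Σ_i P[A_i] ≤ 12·p = 12·(11/126) = 22/21.
Numerically: 22/21 ≈ 1.047619.
Is 22/21 < 1? NO.
Since the bound 22/21 is ≥ 1, the union bound is uninformative here; it does NOT by itself certify existence.

12·p = 22/21 ≈ 1.047619; existence NOT certified by the union bound.


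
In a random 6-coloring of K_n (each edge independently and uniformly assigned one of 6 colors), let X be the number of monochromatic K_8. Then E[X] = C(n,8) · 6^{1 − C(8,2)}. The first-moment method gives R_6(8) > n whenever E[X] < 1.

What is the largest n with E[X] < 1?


We need C(n, 8) · 6^{1 − 28} < 1, i.e. C(n, 8) < 6^{28 − 1} = 1023490369077469249536.
Check values of n near the boundary:
  n = 1590: C(1590, 8) = 995397314198933813310; 995397314198933813310 < 1023490369077469249536? YES
  n = 1591: C(1591, 8) = 1000427749141189953870; 1000427749141189953870 < 1023490369077469249536? YES
  n = 1592: C(1592, 8) = 1005480414540892933435; 1005480414540892933435 < 1023490369077469249536? YES
  n = 1593: C(1593, 8) = 1010555394551193970323; 1010555394551193970323 < 1023490369077469249536? YES
  n = 1594: C(1594, 8) = 1015652773590544255167; 1015652773590544255167 < 1023490369077469249536? YES
  n = 1595: C(1595, 8) = 1020772636343363633895; 1020772636343363633895 < 1023490369077469249536? YES
  n = 1596: C(1596, 8) = 1025915067760710553965; 1025915067760710553965 < 1023490369077469249536? NO
  n = 1597: C(1597, 8) = 1031080153060953275445; 1031080153060953275445 < 1023490369077469249536? NO
The largest n with C(n, 8) < 1023490369077469249536 is n = 1595 (where E[X] = 113419181815929292655/113721152119718805504 ≈ 0.9973). Hence R_6(8) > 1595, i.e. R_6(8) ≥ 1596.

Largest n = 1595; hence R_6(8) > 1595.


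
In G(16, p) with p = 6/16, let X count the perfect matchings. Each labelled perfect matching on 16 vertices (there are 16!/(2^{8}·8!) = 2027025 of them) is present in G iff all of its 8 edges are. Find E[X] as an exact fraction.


K_16 has 16!/(2^{8}·8!) = 2027025 labelled perfect matchings.
For each such perfect matching H, let X_H = 1 if all 8 edges of H are present in G. Then P[X_H = 1] = p^{8} = (3/8)^{8} = 6561/16777216.
By linearity: E[X] = Σ_H E[X_H] = 2027025 · p^{8} = 2027025 · 6561/16777216 = 13299311025/16777216.
Numerically: E[X] ≈ 792.7.

E[X] = 2027025 · (3/8)^{8} = 13299311025/16777216 ≈ 792.7.


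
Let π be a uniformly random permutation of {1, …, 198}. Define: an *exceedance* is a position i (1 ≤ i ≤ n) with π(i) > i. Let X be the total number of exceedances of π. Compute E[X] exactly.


Write X = Σ_{i=1}^{198} X_i, where X_i = 1_{π(i) > i}.
For each fixed i, π(i) is uniform over {1, …, 198} (marginal of a uniform permutation), so P[π(i) > i] = (n − i)/n. Summing: Σ_{i=1}^{198} (n − i)/n = (0 + 1 + … + 197)/198 = 198(198 − 1)/(2·198) = (198 − 1)/2.
Hence E[X] = Σ_{i=1}^{198} (198 − i)/198 = 197/2 ≈ 98.5000.

E[X] = 197/2 = 98.5000.


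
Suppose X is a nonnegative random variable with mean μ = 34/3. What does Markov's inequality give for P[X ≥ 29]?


μ = E[X] = 34/3, a = 29.
Markov: P[X ≥ 29] ≤ μ/a = (34/3)/29 = 34/87.
Numerically: ≈ 0.39080.
(Since a = 29 > μ = 11.33333, the bound 34/87 is < 1 and informative.)

P[X ≥ 29] ≤ 34/87 ≈ 0.39080.


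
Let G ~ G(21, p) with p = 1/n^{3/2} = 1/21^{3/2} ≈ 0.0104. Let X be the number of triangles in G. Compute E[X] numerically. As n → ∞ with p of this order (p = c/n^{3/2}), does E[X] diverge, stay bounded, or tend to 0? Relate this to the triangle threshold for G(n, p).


Number of potential triangles: C(21, 3) = 1330.
Each occurs with probability p³ ≈ (0.0104)³ ≈ 1.12205e-06.
By linearity: E[X] = C(21, 3)·p³ ≈ 1330 · 1.12205e-06 ≈ 0.001.
Since α = 3/2 > 1, p = c/n^{3/2} = o(1/n) is below the triangle threshold p ~ 1/n. Asymptotically E[X] ~ (c³/6)·n^{3(1−α)} = (1³/6)·n^{-1.5} → 0, so by Markov's inequality G has no triangles w.h.p.

E[X] ≈ 0.001; in regime p = Θ(1/n^{3/2}) E[X] tends to 0 (below the triangle threshold p ~ 1/n).


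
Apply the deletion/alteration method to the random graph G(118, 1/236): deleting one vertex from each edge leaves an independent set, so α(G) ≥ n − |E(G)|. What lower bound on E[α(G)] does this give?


E[|E(G)|] = C(118, 2)·p = 6903 · (1/236) = 117/4.
E[α(G)] ≥ n − E[|E(G)|] = 118 − 117/4 = 355/4.
Numerically: ≈ 88.7500.
(This is only a lower bound; the true E[α(G)] may be larger.)

E[α(G)] ≥ 355/4 ≈ 88.7500.


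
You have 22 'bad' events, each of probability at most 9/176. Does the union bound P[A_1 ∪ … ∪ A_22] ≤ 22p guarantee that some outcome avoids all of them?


Union bound: P[∪_{i=1}^{22} A_i] ≤ Σ_i P[A_i] ≤ 22·p = 22·(9/176) = 9/8.
Numerically: 9/8 ≈ 1.1250000.
Is 9/8 < 1? NO.
Since the bound 9/8 is ≥ 1, the union bound is uninformative here; it does NOT by itself certify existence.

22·p = 9/8 ≈ 1.1250000; existence NOT certified by the union bound.


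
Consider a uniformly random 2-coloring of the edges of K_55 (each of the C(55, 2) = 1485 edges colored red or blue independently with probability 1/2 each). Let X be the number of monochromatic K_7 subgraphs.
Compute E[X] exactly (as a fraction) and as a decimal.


Let X = Σ_S X_S over the C(55, 7) = 202927725 subsets S of size 7, where X_S = 1 if the K_7 on S is monochromatic.
For a fixed S, the K_7 on S has C(7, 2) = 21 edges. P[all 21 edges red] = (1/2)^21, and likewise for blue, so P[monochromatic] = 2·(1/2)^21 = 2^{1 − 21} = 1/1048576.
By linearity of expectation: E[X] = C(55, 7) · 2^{1 − 21} = 202927725 · 1/1048576 = 202927725/1048576.
Numerically: E[X] ≈ 193.5270.

E[X] = C(55,7)·2^(1−C(7,2)) = 202927725/1048576 ≈ 193.5270.


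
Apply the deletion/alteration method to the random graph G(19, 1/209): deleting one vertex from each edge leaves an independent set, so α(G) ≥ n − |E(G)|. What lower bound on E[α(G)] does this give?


E[|E(G)|] = C(19, 2)·p = 171 · (1/209) = 9/11.
E[α(G)] ≥ n − E[|E(G)|] = 19 − 9/11 = 200/11.
Numerically: ≈ 18.182.
(This is only a lower bound; the true E[α(G)] may be larger.)

E[α(G)] ≥ 200/11 ≈ 18.182.


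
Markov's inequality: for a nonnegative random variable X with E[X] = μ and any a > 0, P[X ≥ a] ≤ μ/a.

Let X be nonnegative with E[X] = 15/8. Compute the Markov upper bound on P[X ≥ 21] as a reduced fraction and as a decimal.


μ = E[X] = 15/8, a = 21.
Markov: P[X ≥ 21] ≤ μ/a = (15/8)/21 = 5/56.
Numerically: ≈ 0.0893.
(Since a = 21 > μ = 1.8750, the bound 5/56 is < 1 and informative.)

P[X ≥ 21] ≤ 5/56 ≈ 0.0893.


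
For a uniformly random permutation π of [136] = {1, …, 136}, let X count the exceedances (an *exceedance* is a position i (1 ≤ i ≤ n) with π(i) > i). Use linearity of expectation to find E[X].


Write X = Σ_{i=1}^{136} X_i, where X_i = 1_{π(i) > i}.
For each fixed i, π(i) is uniform over {1, …, 136} (marginal of a uniform permutation), so P[π(i) > i] = (n − i)/n. Summing: Σ_{i=1}^{136} (n − i)/n = (0 + 1 + … + 135)/136 = 136(136 − 1)/(2·136) = (136 − 1)/2.
Hence E[X] = Σ_{i=1}^{136} (136 − i)/136 = 135/2 ≈ 67.50000.

E[X] = 135/2 = 67.50000.


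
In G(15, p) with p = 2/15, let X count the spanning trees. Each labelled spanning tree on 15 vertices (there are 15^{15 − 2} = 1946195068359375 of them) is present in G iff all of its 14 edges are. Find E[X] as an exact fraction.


K_15 has 15^{15 − 2} = 1946195068359375 labelled spanning trees.
For each such spanning tree H, let X_H = 1 if all 14 edges of H are present in G. Then P[X_H = 1] = p^{14} = (2/15)^{14} = 16384/29192926025390625.
By linearity of expectation: E[X] = Σ_H E[X_H] = 1946195068359375 · p^{14} = 1946195068359375 · 16384/29192926025390625 = 16384/15.
Numerically: E[X] ≈ 1092.

E[X] = 1946195068359375 · (2/15)^{14} = 16384/15 ≈ 1092.


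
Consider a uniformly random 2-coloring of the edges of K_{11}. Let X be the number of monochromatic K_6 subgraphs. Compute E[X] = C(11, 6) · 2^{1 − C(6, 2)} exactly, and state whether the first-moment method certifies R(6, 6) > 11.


E[X] = C(11, 6) · 2^{1 − 15} = 462 · 2^{−14} = 462/16384.
As a reduced fraction: E[X] = 231/8192 ≈ 0.0281982.
Is E[X] < 1? YES.
Since E[X] < 1, there exists a 2-coloring of K_{11} with no monochromatic K_6; hence R(6, 6) > 11.

E[X] = 231/8192 ≈ 0.0281982; E[X] < 1, so R(6, 6) > 11.


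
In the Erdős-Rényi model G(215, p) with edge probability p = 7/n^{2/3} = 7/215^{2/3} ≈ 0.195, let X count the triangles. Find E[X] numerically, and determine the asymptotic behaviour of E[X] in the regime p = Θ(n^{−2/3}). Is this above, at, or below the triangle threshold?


Number of potential triangles: C(215, 3) = 1633355.
Each occurs with probability p³ ≈ (0.195)³ ≈ 7.420227e-03.
By linearity: E[X] = C(215, 3)·p³ ≈ 1633355 · 7.420227e-03 ≈ 12119.8651.
Since α = 2/3 < 1, p = c/n^{2/3} ≫ 1/n is above the triangle threshold p ~ 1/n. Asymptotically E[X] ~ (c³/6)·n^{3(1−α)} = (7³/6)·n^{1} → ∞; triangles are abundant w.h.p.

E[X] ≈ 12119.8651; in regime p = Θ(1/n^{2/3}) E[X] diverges (above the triangle threshold p ~ 1/n).


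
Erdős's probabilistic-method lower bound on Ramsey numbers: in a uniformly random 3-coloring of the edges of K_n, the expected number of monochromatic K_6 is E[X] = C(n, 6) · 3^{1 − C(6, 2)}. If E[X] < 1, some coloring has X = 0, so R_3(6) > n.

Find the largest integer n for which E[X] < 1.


We need C(n, 6) · 3^{1 − 15} < 1, i.e. C(n, 6) < 3^{15 − 1} = 4782969.
Check values of n near the boundary:
  n = 36: C(36, 6) = 1947792; 1947792 < 4782969? YES
  n = 37: C(37, 6) = 2324784; 2324784 < 4782969? YES
  n = 38: C(38, 6) = 2760681; 2760681 < 4782969? YES
  n = 39: C(39, 6) = 3262623; 3262623 < 4782969? YES
  n = 40: C(40, 6) = 3838380; 3838380 < 4782969? YES
  n = 41: C(41, 6) = 4496388; 4496388 < 4782969? YES
  n = 42: C(42, 6) = 5245786; 5245786 < 4782969? NO
The largest n with C(n, 6) < 4782969 is n = 41 (where E[X] = 1498796/1594323 ≈ 0.940). Hence R_3(6) > 41, i.e. R_3(6) ≥ 42.

Largest n = 41; hence R_3(6) > 41.


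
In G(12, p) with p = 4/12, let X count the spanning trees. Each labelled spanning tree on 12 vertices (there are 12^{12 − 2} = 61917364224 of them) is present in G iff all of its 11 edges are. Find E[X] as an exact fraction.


K_12 has 12^{12 − 2} = 61917364224 labelled spanning trees.
For each such spanning tree H, let X_H = 1 if all 11 edges of H are present in G. Then P[X_H = 1] = p^{11} = (1/3)^{11} = 1/177147.
By linearity of expectation: E[X] = Σ_H E[X_H] = 61917364224 · p^{11} = 61917364224 · 1/177147 = 1048576/3.
Numerically: E[X] ≈ 3.495e+05.

E[X] = 61917364224 · (1/3)^{11} = 1048576/3 ≈ 3.495e+05.


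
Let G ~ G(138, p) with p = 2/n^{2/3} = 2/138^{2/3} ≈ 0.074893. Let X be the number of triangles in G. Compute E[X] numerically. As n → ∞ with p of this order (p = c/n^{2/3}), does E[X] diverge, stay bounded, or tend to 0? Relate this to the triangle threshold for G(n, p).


Number of potential triangles: C(138, 3) = 428536.
Each occurs with probability p³ ≈ (0.074893)³ ≈ 4.2007982e-04.
By linearity: E[X] = C(138, 3)·p³ ≈ 428536 · 4.2007982e-04 ≈ 180.01932.
Since α = 2/3 < 1, p = c/n^{2/3} ≫ 1/n is above the triangle threshold p ~ 1/n. Asymptotically E[X] ~ (c³/6)·n^{3(1−α)} = (2³/6)·n^{1} → ∞; triangles are abundant w.h.p.

E[X] ≈ 180.01932; in regime p = Θ(1/n^{2/3}) E[X] diverges (above the triangle threshold p ~ 1/n).


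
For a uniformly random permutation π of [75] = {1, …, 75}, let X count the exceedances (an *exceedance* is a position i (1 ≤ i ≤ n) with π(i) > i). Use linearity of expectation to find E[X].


Write X = Σ_{i=1}^{75} X_i, where X_i = 1_{π(i) > i}.
For each fixed i, π(i) is uniform over {1, …, 75} (marginal of a uniform permutation), so P[π(i) > i] = (n − i)/n. Summing: Σ_{i=1}^{75} (n − i)/n = (0 + 1 + … + 74)/75 = 75(75 − 1)/(2·75) = (75 − 1)/2.
Hence E[X] = Σ_{i=1}^{75} (75 − i)/75 = 37 ≈ 37.000.

E[X] = 37 = 37.000.


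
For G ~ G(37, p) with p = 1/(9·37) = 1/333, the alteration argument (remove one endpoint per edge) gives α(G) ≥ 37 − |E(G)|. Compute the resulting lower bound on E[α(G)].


E[|E(G)|] = C(37, 2)·p = 666 · (1/333) = 2.
E[α(G)] ≥ n − E[|E(G)|] = 37 − 2 = 35.
Numerically: ≈ 35.000000.
(This is only a lower bound; the true E[α(G)] may be larger.)

E[α(G)] ≥ 35 ≈ 35.000000.


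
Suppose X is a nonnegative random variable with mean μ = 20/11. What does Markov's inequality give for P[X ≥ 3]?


μ = E[X] = 20/11, a = 3.
Markov: P[X ≥ 3] ≤ μ/a = (20/11)/3 = 20/33.
Numerically: ≈ 0.60606.
(Since a = 3 > μ = 1.81818, the bound 20/33 is < 1 and informative.)

P[X ≥ 3] ≤ 20/33 ≈ 0.60606.


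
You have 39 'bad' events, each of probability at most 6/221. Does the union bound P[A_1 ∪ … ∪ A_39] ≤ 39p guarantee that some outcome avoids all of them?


Union bound: P[∪_{i=1}^{39} A_i] ≤ Σ_i P[A_i] ≤ 39·p = 39·(6/221) = 18/17.
Numerically: 18/17 ≈ 1.0588235.
Is 18/17 < 1? NO.
Since the bound 18/17 is ≥ 1, the union bound is uninformative here; it does NOT by itself certify existence.

39·p = 18/17 ≈ 1.0588235; existence NOT certified by the union bound.


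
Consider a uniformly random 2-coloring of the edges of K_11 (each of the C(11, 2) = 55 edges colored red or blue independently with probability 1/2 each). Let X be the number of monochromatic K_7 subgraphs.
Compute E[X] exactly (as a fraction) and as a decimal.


Let X = Σ_S X_S over the C(11, 7) = 330 subsets S of size 7, where X_S = 1 if the K_7 on S is monochromatic.
For a fixed S, the K_7 on S has C(7, 2) = 21 edges. P[all 21 edges red] = (1/2)^21, and likewise for blue, so P[monochromatic] = 2·(1/2)^21 = 2^{1 − 21} = 1/1048576.
By linearity of expectation: E[X] = C(11, 7) · 2^{1 − 21} = 330 · 1/1048576 = 165/524288.
Numerically: E[X] ≈ 0.00031.

E[X] = C(11,7)·2^(1−C(7,2)) = 165/524288 ≈ 0.00031.


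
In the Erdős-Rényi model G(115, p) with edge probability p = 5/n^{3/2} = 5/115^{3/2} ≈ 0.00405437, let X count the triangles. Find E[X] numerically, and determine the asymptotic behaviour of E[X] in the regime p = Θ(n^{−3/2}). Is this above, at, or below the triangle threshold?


Number of potential triangles: C(115, 3) = 246905.
Each occurs with probability p³ ≈ (0.00405437)³ ≈ 6.66453313e-08.
By linearity: E[X] = C(115, 3)·p³ ≈ 246905 · 6.66453313e-08 ≈ 0.016455.
Since α = 3/2 > 1, p = c/n^{3/2} = o(1/n) is below the triangle threshold p ~ 1/n. Asymptotically E[X] ~ (c³/6)·n^{3(1−α)} = (5³/6)·n^{-1.5} → 0, so by Markov's inequality G has no triangles w.h.p.

E[X] ≈ 0.016455; in regime p = Θ(1/n^{3/2}) E[X] tends to 0 (below the triangle threshold p ~ 1/n).


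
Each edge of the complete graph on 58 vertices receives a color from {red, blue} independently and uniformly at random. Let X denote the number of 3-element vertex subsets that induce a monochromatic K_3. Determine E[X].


Let X = Σ_S X_S over the C(58, 3) = 30856 subsets S of size 3, where X_S = 1 if the K_3 on S is monochromatic.
For a fixed S, the K_3 on S has C(3, 2) = 3 edges. P[all 3 edges red] = (1/2)^3, and likewise for blue, so P[monochromatic] = 2·(1/2)^3 = 2^{1 − 3} = 1/4.
Summing: E[X] = C(58, 3) · 2^{1 − 3} = 30856 · 1/4 = 7714.
Numerically: E[X] ≈ 7714.00000.

E[X] = C(58,3)·2^(1−C(3,2)) = 7714 ≈ 7714.00000.


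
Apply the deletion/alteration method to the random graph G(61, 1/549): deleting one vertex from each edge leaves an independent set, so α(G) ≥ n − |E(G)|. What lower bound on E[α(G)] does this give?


E[|E(G)|] = C(61, 2)·p = 1830 · (1/549) = 10/3.
E[α(G)] ≥ n − E[|E(G)|] = 61 − 10/3 = 173/3.
Numerically: ≈ 57.66667.
(This is only a lower bound; the true E[α(G)] may be larger.)

E[α(G)] ≥ 173/3 ≈ 57.66667.


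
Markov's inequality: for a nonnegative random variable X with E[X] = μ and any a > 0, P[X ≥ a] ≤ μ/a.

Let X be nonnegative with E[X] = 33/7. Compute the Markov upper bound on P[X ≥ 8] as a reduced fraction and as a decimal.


μ = E[X] = 33/7, a = 8.
Markov: P[X ≥ 8] ≤ μ/a = (33/7)/8 = 33/56.
Numerically: ≈ 0.589.
(Since a = 8 > μ = 4.714, the bound 33/56 is < 1 and informative.)

P[X ≥ 8] ≤ 33/56 ≈ 0.589.


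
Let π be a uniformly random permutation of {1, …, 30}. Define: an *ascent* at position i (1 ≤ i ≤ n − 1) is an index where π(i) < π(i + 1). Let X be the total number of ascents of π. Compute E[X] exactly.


Write X = Σ X_I over i = 1, …, 29, with X_I the indicator of one ascent.
There are 29 indicators.
For each fixed i, the pair (π(i), π(i+1)) is a uniformly random ordered pair of distinct values from {1, …, 30}; by symmetry P[π(i) < π(i+1)] = 1/2.
By linearity: E[X] = 29 · (1/2) = (30 − 1) · (1/2) = 29/2 ≈ 14.5000.

E[X] = 29/2 = 14.5000.


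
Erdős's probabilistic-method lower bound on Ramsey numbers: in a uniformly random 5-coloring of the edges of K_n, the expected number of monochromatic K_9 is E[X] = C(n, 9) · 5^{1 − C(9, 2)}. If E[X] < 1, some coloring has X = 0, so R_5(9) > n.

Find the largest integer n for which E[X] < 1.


We need C(n, 9) · 5^{1 − 36} < 1, i.e. C(n, 9) < 5^{36 − 1} = 2910383045673370361328125.
Check values of n near the boundary:
  n = 2170: C(2170, 9) = 2891746779868845075610510; 2891746779868845075610510 < 2910383045673370361328125? YES
  n = 2171: C(2171, 9) = 2903784578674959601827205; 2903784578674959601827205 < 2910383045673370361328125? YES
  n = 2172: C(2172, 9) = 2915866900084148060642020; 2915866900084148060642020 < 2910383045673370361328125? NO
  n = 2173: C(2173, 9) = 2927993888115921319674265; 2927993888115921319674265 < 2910383045673370361328125? NO
The largest n with C(n, 9) < 2910383045673370361328125 is n = 2171 (where E[X] = 580756915734991920365441/582076609134674072265625 ≈ 0.997733). Hence R_5(9) > 2171, i.e. R_5(9) ≥ 2172.

Largest n = 2171; hence R_5(9) > 2171.


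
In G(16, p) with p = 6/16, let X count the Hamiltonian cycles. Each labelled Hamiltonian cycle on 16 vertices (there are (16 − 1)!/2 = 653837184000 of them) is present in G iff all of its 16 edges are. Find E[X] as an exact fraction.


K_16 has (16 − 1)!/2 = 653837184000 labelled Hamiltonian cycles.
For each such Hamiltonian cycle H, let X_H = 1 if all 16 edges of H are present in G. Then P[X_H = 1] = p^{16} = (3/8)^{16} = 43046721/281474976710656.
Summing the indicators: E[X] = Σ_H E[X_H] = 653837184000 · p^{16} = 653837184000 · 43046721/281474976710656 = 27485885585032875/274877906944.
Numerically: E[X] ≈ 99993.1.

E[X] = 653837184000 · (3/8)^{16} = 27485885585032875/274877906944 ≈ 99993.1.


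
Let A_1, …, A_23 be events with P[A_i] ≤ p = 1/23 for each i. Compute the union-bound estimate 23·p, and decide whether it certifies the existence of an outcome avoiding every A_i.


Union bound: P[∪_{i=1}^{23} A_i] ≤ Σ_i P[A_i] ≤ 23·p = 23·(1/23) = 1.
Numerically: 1 ≈ 1.00000.
Is 1 < 1? NO.
Since the bound 1 is ≥ 1, the union bound is uninformative here; it does NOT by itself certify existence.

23·p = 1 ≈ 1.00000; existence NOT certified by the union bound.


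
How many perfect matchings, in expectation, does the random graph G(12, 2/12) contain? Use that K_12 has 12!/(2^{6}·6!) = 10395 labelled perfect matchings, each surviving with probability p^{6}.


K_12 has 12!/(2^{6}·6!) = 10395 labelled perfect matchings.
For each such perfect matching H, let X_H = 1 if all 6 edges of H are present in G. Then P[X_H = 1] = p^{6} = (1/6)^{6} = 1/46656.
Summing the indicators: E[X] = Σ_H E[X_H] = 10395 · p^{6} = 10395 · 1/46656 = 385/1728.
Numerically: E[X] ≈ 0.222801.

E[X] = 10395 · (1/6)^{6} = 385/1728 ≈ 0.222801.


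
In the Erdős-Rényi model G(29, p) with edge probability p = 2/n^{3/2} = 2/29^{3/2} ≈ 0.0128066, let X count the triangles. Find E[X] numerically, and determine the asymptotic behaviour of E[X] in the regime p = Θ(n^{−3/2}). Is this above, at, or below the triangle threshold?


Number of potential triangles: C(29, 3) = 3654.
Each occurs with probability p³ ≈ (0.0128066)³ ≈ 2.10038543e-06.
By linearity: E[X] = C(29, 3)·p³ ≈ 3654 · 2.10038543e-06 ≈ 0.007675.
Since α = 3/2 > 1, p = c/n^{3/2} = o(1/n) is below the triangle threshold p ~ 1/n. Asymptotically E[X] ~ (c³/6)·n^{3(1−α)} = (2³/6)·n^{-1.5} → 0, so by Markov's inequality G has no triangles w.h.p.

E[X] ≈ 0.007675; in regime p = Θ(1/n^{3/2}) E[X] tends to 0 (below the triangle threshold p ~ 1/n).


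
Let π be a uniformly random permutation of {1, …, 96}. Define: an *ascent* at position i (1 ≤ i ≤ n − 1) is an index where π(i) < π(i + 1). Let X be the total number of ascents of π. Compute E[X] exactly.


Write X = Σ X_I over i = 1, …, 95, with X_I the indicator of one ascent.
There are 95 indicators.
For each fixed i, the pair (π(i), π(i+1)) is a uniformly random ordered pair of distinct values from {1, …, 96}; by symmetry P[π(i) < π(i+1)] = 1/2.
By linearity: E[X] = 95 · (1/2) = (96 − 1) · (1/2) = 95/2 ≈ 47.500000.

E[X] = 95/2 = 47.500000.


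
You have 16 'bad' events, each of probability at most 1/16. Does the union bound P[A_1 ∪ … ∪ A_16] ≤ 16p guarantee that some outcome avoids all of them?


Union bound: P[∪_{i=1}^{16} A_i] ≤ Σ_i P[A_i] ≤ 16·p = 16·(1/16) = 1.
Numerically: 1 ≈ 1.000000.
Is 1 < 1? NO.
Since the bound 1 is ≥ 1, the union bound is uninformative here; it does NOT by itself certify existence.

16·p = 1 ≈ 1.000000; existence NOT certified by the union bound.


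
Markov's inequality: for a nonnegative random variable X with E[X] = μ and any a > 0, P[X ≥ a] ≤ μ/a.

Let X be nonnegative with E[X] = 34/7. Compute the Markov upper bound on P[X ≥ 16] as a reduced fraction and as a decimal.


μ = E[X] = 34/7, a = 16.
Markov: P[X ≥ 16] ≤ μ/a = (34/7)/16 = 17/56.
Numerically: ≈ 0.3036.
(Since a = 16 > μ = 4.8571, the bound 17/56 is < 1 and informative.)

P[X ≥ 16] ≤ 17/56 ≈ 0.3036.


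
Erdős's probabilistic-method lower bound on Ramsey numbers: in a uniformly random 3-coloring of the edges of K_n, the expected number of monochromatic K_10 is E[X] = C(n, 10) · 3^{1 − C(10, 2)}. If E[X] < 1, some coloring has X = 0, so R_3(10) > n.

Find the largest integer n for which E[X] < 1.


We need C(n, 10) · 3^{1 − 45} < 1, i.e. C(n, 10) < 3^{45 − 1} = 984770902183611232881.
Check values of n near the boundary:
  n = 571: C(571, 10) = 937951290893172842001; 937951290893172842001 < 984770902183611232881? YES
  n = 572: C(572, 10) = 954640815642161682606; 954640815642161682606 < 984770902183611232881? YES
  n = 573: C(573, 10) = 971597135635805762226; 971597135635805762226 < 984770902183611232881? YES
  n = 574: C(574, 10) = 988824035203816502691; 988824035203816502691 < 984770902183611232881? NO
The largest n with C(n, 10) < 984770902183611232881 is n = 573 (where E[X] = 35985079097622435638/36472996377170786403 ≈ 0.9866225). Hence R_3(10) > 573, i.e. R_3(10) ≥ 574.

Largest n = 573; hence R_3(10) > 573.


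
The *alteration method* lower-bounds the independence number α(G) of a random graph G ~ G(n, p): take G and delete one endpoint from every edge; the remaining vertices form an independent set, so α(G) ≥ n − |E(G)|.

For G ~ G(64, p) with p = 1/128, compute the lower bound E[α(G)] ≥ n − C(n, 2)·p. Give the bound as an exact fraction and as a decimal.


E[|E(G)|] = C(64, 2)·p = 2016 · (1/128) = 63/4.
E[α(G)] ≥ n − E[|E(G)|] = 64 − 63/4 = 193/4.
Numerically: ≈ 48.2500.
(This is only a lower bound; the true E[α(G)] may be larger.)

E[α(G)] ≥ 193/4 ≈ 48.2500.


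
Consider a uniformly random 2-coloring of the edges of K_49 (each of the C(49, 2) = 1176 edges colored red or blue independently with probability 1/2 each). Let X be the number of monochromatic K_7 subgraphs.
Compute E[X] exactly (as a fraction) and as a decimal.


Let X = Σ_S X_S over the C(49, 7) = 85900584 subsets S of size 7, where X_S = 1 if the K_7 on S is monochromatic.
For a fixed S, the K_7 on S has C(7, 2) = 21 edges. P[all 21 edges red] = (1/2)^21, and likewise for blue, so P[monochromatic] = 2·(1/2)^21 = 2^{1 − 21} = 1/1048576.
Summing: E[X] = C(49, 7) · 2^{1 − 21} = 85900584 · 1/1048576 = 10737573/131072.
Numerically: E[X] ≈ 81.921181.

E[X] = C(49,7)·2^(1−C(7,2)) = 10737573/131072 ≈ 81.921181.


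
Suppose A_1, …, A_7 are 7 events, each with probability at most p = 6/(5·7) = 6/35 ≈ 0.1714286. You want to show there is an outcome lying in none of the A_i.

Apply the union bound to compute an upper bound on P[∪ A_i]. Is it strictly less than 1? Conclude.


Union bound: P[∪_{i=1}^{7} A_i] ≤ Σ_i P[A_i] ≤ 7·p = 7·(6/35) = 6/5.
Numerically: 6/5 ≈ 1.2000000.
Is 6/5 < 1? NO.
Since the bound 6/5 is ≥ 1, the union bound is uninformative here; it does NOT by itself certify existence.

7·p = 6/5 ≈ 1.2000000; existence NOT certified by the union bound.


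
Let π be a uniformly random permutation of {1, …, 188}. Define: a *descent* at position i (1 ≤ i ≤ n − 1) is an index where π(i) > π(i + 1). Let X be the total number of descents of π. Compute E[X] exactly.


Write X = Σ X_I over i = 1, …, 187, with X_I the indicator of one descent.
There are 187 indicators.
For each fixed i, the pair (π(i), π(i+1)) is a uniformly random ordered pair of distinct values from {1, …, 188}; by symmetry P[π(i) > π(i+1)] = 1/2.
By linearity: E[X] = 187 · (1/2) = (188 − 1) · (1/2) = 187/2 ≈ 93.50000.

E[X] = 187/2 = 93.50000.


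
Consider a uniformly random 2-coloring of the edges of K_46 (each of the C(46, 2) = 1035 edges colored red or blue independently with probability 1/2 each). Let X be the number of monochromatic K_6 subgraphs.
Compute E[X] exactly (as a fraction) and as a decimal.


Let X = Σ_S X_S over the C(46, 6) = 9366819 subsets S of size 6, where X_S = 1 if the K_6 on S is monochromatic.
For a fixed S, the K_6 on S has C(6, 2) = 15 edges. P[all 15 edges red] = (1/2)^15, and likewise for blue, so P[monochromatic] = 2·(1/2)^15 = 2^{1 − 15} = 1/16384.
Summing: E[X] = C(46, 6) · 2^{1 − 15} = 9366819 · 1/16384 = 9366819/16384.
Numerically: E[X] ≈ 571.7053.

E[X] = C(46,6)·2^(1−C(6,2)) = 9366819/16384 ≈ 571.7053.
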